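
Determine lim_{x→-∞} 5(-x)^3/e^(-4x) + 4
The quotient is an ∞/∞ indeterminate form as x → -∞.
Compare growth rates of the dominant terms (exponentials ≫ polynomials ≫ logarithms), or apply L'Hôpital's rule; the quotient → 0.
Adding the constant: 0 + 4 = 4. Limit = 4.

Final answer: 4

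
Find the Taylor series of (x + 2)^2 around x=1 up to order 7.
9 + 6·(x - 1) + (x - 1)^2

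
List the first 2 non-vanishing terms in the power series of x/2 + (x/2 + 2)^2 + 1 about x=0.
5·x/2 + 5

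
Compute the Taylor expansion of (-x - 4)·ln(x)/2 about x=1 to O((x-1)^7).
-5·(x - 1)/2 + 3·(x - 1)^2/4 - 7·(x - 1)^3/12 + 11·(x - 1)^4/24 - 3·(x - 1)^5/8 + 19·(x - 1)^6/60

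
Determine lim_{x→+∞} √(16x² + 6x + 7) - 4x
As x → +∞: multiply by the conjugate to get (6x+7)/(√(16x²+6x+7)+4x); the denominator ~ 8x, so the limit is 6/8 = 3/4.
Limit = 3/4.

Final answer: 3/4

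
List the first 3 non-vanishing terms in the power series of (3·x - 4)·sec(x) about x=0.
-2·x^2 + 3·x - 4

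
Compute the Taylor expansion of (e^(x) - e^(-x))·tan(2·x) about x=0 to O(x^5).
6·x^4 + 4·x^2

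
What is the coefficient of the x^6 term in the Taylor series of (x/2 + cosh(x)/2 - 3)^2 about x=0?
Expand to order 6: (x/2 + cosh(x)/2 - 3)^2 = x^6/144 + x^5/48 - x^4/24 + x^3/4 - x^2 - 5·x/2 + 25/4 + O(x^7).
The coefficient of x^6 is 1/144.

Final answer: 1/144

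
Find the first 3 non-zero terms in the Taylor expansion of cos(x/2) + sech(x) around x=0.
27·x^4/128 - 5·x^2/8 + 2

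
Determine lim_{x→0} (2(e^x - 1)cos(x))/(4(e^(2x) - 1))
Both numerator and denominator → 0 as x → 0; this is a 0/0 indeterminate form.
Expand each to leading order near x = 0: numerator ~ 2·x, denominator ~ 8·x.
The limit of the ratio is 1/4.

Final answer: 1/4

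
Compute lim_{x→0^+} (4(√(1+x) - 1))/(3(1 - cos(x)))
Both numerator and denominator → 0 as x → 0^+; this is a 0/0 indeterminate form.
Expand each to leading order near x = 0: numerator ~ 2·x, denominator ~ 3·x^2/2.
The limit of the ratio is ∞.

Final answer: ∞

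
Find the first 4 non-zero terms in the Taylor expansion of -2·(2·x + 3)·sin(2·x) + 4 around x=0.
8·x^3 - 8·x^2 - 12·x + 4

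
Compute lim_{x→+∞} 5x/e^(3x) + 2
The quotient is an ∞/∞ indeterminate form as x → +∞.
The exponential denominator e^(3x) dominates the polynomial numerator (e^x ≫ x as x → ∞), so the quotient → 0.
Adding the constant: 0 + 2 = 2. Limit = 2.

Final answer: 2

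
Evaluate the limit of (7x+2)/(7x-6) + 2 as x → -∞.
Evaluate the dominant behaviour as x → -∞; each term tends to a finite value or vanishes.
Limit = 3.

Final answer: 3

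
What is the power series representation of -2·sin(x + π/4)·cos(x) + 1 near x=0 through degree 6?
2·√(2)·x^6/45 - 2·√(2)·x^5/15 - √(2)·x^4/3 + 2·√(2)·x^3/3 + √(2)·x^2 - √(2)·x - √(2) + 1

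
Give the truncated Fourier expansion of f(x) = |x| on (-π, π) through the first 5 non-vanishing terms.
-4·cos(x)/π - 4·cos(3·x)/(9·π) - 4·cos(5·x)/(25·π) - 4·cos(7·x)/(49·π) + π/2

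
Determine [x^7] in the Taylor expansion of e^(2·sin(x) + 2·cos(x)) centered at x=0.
49·e^(2)/120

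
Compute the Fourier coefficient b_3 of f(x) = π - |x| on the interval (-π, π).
b_3 = (1/π) ∫_{-π}^{π} f(x)·sin(3x) dx.
Evaluate the integral (use parity and integration by parts as needed): b_3 = 0.

Final answer: 0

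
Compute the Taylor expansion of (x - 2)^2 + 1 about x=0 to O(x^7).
x^2 - 4·x + 5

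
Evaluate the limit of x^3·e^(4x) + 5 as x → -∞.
The product is a 0·∞ indeterminate form at x → -∞.
Rewrite the product as x^3 / e^(-4x) (an ∞/∞ form) and apply L'Hôpital, or use the standard hierarchy e^(4|x|) ≫ |x^3| as x → -∞.
The indeterminate product → 0, so the limit = 5.

Final answer: 5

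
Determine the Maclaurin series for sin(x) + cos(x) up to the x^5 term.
x^5/120 + x^4/24 - x^3/6 - x^2/2 + x + 1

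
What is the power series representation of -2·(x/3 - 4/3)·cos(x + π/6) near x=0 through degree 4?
x^4·(-1/18 + √(3)/18) + x^3·(2/9 + √(3)/6) + x^2·(1/3 - 2·√(3)/3) + x·(-4/3 - √(3)/3) + 4·√(3)/3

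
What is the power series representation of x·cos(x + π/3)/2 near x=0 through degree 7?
-x^7/2880 - √(3)·x^6/480 + x^5/96 + √(3)·x^4/24 - x^3/8 - √(3)·x^2/4 + x/4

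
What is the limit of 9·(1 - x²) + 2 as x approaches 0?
Direct substitution at x = 0 gives 11.

Final answer: 11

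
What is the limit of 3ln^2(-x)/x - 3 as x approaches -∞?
The quotient is an ∞/∞ indeterminate form as x → -∞.
Compare growth rates of the dominant terms (exponentials ≫ polynomials ≫ logarithms), or apply L'Hôpital's rule; the quotient → 0.
Adding the constant: 0 - 3 = -3. Limit = -3.

Final answer: -3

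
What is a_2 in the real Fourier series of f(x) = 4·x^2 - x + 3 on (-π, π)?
a_2 = (1/π) ∫_{-π}^{π} f(x)·cos(2x) dx.
Evaluate the integral (use parity and integration by parts as needed): a_2 = 4.

Final answer: 4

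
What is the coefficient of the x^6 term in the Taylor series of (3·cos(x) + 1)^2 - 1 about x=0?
Expand to order 6: (3·cos(x) + 1)^2 - 1 = -49·x^6/120 + 13·x^4/4 - 12·x^2 + 15 + O(x^7).
The coefficient of x^6 is -49/120.

Final answer: -49/120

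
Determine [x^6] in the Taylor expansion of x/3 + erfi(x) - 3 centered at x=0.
Expand to order 6: x/3 + erfi(x) - 3 = x^5/(5·√(π)) + 2·x^3/(3·√(π)) + x·(1/3 + 2/√(π)) - 3 + O(x^7).
The coefficient of x^6 is 0.

Final answer: 0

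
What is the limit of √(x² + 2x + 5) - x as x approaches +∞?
This is an ∞ − ∞ indeterminate form.
Multiply and divide by the conjugate √(x²+2x + 5) + x; the x² terms cancel, leaving (2x + 5)/(√(x²+2x + 5)+x) → 2/2 = 1.
Limit = 1.

Final answer: 1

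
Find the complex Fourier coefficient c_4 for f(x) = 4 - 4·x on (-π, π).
Compute the real Fourier coefficients first: a_4 = 0, b_4 = 2.
Then c_4 = (a_4 − i·b_4)/2 = -i.

Final answer: -i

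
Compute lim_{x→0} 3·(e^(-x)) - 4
Direct substitution at x = 0 gives -1.

Final answer: -1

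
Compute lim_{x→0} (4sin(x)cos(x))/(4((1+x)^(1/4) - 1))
Both numerator and denominator → 0 as x → 0; this is a 0/0 indeterminate form.
Expand each to leading order near x = 0: numerator ~ 4·x, denominator ~ x.
The limit of the ratio is 4.

Final answer: 4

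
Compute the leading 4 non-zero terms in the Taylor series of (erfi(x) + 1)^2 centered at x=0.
4·x^3/(3·√(π)) + 4·x^2/π + 4·x/√(π) + 1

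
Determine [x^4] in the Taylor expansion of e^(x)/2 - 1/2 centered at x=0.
Expand to order 4: e^(x)/2 - 1/2 = x^4/48 + x^3/12 + x^2/4 + x/2 + O(x^5).
The coefficient of x^4 is 1/48.

Final answer: 1/48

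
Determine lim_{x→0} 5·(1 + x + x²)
Direct substitution at x = 0 gives 5.

Final answer: 5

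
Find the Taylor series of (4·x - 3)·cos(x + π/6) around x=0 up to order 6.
x^6·(-1/60 + √(3)/480) + x^5·(1/80 + √(3)/12) + x^4·(1/3 - √(3)/16) + x^3·(-√(3) - 1/4) + x^2·(-2 + 3·√(3)/4) + x·(3/2 + 2·√(3)) - 3·√(3)/2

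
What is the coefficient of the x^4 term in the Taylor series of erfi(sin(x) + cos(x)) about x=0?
Expand to order 4: erfi(sin(x) + cos(x)) = -17·e·x^4/(12·√(π)) - e·x^3/(3·√(π)) + e·x^2/√(π) + 2·e·x/√(π) + erfi(1) + O(x^5).
The coefficient of x^4 is -17·e/(12·√(π)).

Final answer: -17·e/(12·√(π))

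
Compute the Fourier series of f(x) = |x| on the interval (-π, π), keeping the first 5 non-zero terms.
-4·cos(x)/π - 4·cos(3·x)/(9·π) - 4·cos(5·x)/(25·π) - 4·cos(7·x)/(49·π) + π/2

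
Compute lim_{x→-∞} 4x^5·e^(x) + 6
The product is a 0·∞ indeterminate form at x → -∞.
Rewrite the product as 4x^5 / e^(-x) (an ∞/∞ form) and apply L'Hôpital, or use the standard hierarchy e^(|x|) ≫ |x^5| as x → -∞.
The indeterminate product → 0, so the limit = 6.

Final answer: 6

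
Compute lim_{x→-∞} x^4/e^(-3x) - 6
The quotient is an ∞/∞ indeterminate form as x → -∞.
Compare growth rates of the dominant terms (exponentials ≫ polynomials ≫ logarithms), or apply L'Hôpital's rule; the quotient → 0.
Adding the constant: 0 - 6 = -6. Limit = -6.

Final answer: -6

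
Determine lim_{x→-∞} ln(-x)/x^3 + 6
The quotient is an ∞/∞ indeterminate form as x → -∞.
Compare growth rates of the dominant terms (exponentials ≫ polynomials ≫ logarithms), or apply L'Hôpital's rule; the quotient → 0.
Adding the constant: 0 + 6 = 6. Limit = 6.

Final answer: 6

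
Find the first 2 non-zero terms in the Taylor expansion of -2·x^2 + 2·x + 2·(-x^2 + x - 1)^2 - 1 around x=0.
1 - 2·x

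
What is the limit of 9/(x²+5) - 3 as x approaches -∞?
Evaluate the dominant behaviour as x → -∞; each term tends to a finite value or vanishes.
Limit = -3.

Final answer: -3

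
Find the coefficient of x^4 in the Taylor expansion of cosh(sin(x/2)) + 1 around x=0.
Expand to order 4: cosh(sin(x/2)) + 1 = -x^4/128 + x^2/8 + 2 + O(x^5).
The coefficient of x^4 is -1/128.

Final answer: -1/128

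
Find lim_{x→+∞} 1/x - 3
Evaluate the dominant behaviour as x → +∞; each term tends to a finite value or vanishes.
Limit = -3.

Final answer: -3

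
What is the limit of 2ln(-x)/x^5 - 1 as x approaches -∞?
The quotient is an ∞/∞ indeterminate form as x → -∞.
Compare growth rates of the dominant terms (exponentials ≫ polynomials ≫ logarithms), or apply L'Hôpital's rule; the quotient → 0.
Adding the constant: 0 - 1 = -1. Limit = -1.

Final answer: -1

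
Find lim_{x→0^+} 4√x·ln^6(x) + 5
The product is a 0·∞ indeterminate form at x → 0⁺.
Rewrite the product as 4·ln^6(x) / x^(-1/2) and apply L'Hôpital, or use the standard hierarchy x^(-1/2) ≫ |ln x|^6 as x → 0⁺.
The indeterminate product → 0, so the limit = 5.

Final answer: 5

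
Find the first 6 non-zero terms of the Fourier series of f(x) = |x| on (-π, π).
-4·cos(x)/π - 4·cos(3·x)/(9·π) - 4·cos(5·x)/(25·π) - 4·cos(7·x)/(49·π) - 4·cos(9·x)/(81·π) + π/2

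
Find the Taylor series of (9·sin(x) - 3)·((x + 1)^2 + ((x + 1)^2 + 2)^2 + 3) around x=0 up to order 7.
-391·x^7/560 - 99·x^6/20 - 261·x^5/40 + 12·x^4 + 135·x^3/2 + 93·x^2 + 75·x - 39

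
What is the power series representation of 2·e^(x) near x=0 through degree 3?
x^3/3 + x^2 + 2·x + 2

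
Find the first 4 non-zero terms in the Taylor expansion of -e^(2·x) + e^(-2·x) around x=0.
-16·x^7/315 - 8·x^5/15 - 8·x^3/3 - 4·x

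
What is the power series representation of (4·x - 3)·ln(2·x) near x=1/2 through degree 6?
-2·(x - 1/2) + 10·(x - 1/2)^2 - 32·(x - 1/2)^3/3 + 44·(x - 1/2)^4/3 - 112·(x - 1/2)^5/5 + 544·(x - 1/2)^6/15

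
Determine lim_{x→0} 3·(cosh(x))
Direct substitution at x = 0 gives 3.

Final answer: 3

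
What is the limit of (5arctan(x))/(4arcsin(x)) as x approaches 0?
Both numerator and denominator → 0 as x → 0; this is a 0/0 indeterminate form.
Expand each to leading order near x = 0: numerator ~ 5·x, denominator ~ 4·x.
The limit of the ratio is 5/4.

Final answer: 5/4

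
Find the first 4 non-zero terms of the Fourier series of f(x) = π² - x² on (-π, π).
4·cos(x) - cos(2·x) + 4·cos(3·x)/9 + 2·π^2/3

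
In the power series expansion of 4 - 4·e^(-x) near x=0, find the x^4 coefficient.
Expand to order 4: 4 - 4·e^(-x) = -x^4/6 + 2·x^3/3 - 2·x^2 + 4·x + O(x^5).
The coefficient of x^4 is -1/6.

Final answer: -1/6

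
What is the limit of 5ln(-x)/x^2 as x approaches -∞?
This is an ∞/∞ indeterminate form as x → -∞.
Compare growth rates of the dominant terms (exponentials ≫ polynomials ≫ logarithms), or apply L'Hôpital's rule; the quotient → 0.
Limit = 0.

Final answer: 0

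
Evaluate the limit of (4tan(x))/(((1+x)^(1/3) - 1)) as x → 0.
Both numerator and denominator → 0 as x → 0; this is a 0/0 indeterminate form.
Expand each to leading order near x = 0: numerator ~ 4·x, denominator ~ x/3.
The limit of the ratio is 12.

Final answer: 12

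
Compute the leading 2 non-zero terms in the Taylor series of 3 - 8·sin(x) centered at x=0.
3 - 8·x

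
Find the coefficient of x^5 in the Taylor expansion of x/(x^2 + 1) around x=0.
Expand to order 5: x/(x^2 + 1) = x^5 - x^3 + x + O(x^6).
The coefficient of x^5 is 1.

Final answer: 1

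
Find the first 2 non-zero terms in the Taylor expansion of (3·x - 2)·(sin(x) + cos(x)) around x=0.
x - 2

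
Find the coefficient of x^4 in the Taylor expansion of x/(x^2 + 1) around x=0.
Expand to order 4: x/(x^2 + 1) = -x^3 + x + O(x^5).
The coefficient of x^4 is 0.

Final answer: 0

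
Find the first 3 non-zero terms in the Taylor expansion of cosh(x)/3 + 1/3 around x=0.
x^4/72 + x^2/6 + 2/3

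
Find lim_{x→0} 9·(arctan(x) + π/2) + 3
Direct substitution at x = 0 gives 3 + 9·π/2.

Final answer: 3 + 9·π/2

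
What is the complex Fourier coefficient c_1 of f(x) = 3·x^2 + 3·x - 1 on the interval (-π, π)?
Compute the real Fourier coefficients first: a_1 = -12, b_1 = 6.
Then c_1 = (a_1 − i·b_1)/2 = -6 - 3·i.

Final answer: -6 - 3·i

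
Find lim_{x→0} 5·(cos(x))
Direct substitution at x = 0 gives 5.

Final answer: 5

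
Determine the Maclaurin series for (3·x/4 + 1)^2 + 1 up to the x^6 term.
9·x^2/16 + 3·x/2 + 2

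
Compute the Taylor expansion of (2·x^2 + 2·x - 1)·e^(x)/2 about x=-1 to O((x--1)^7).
-e^(-1)/2 - 3·e^(-1)·(x + 1)/2 - e^(-1)·(x + 1)^2/4 + 5·e^(-1)·(x + 1)^3/12 + 5·e^(-1)·(x + 1)^4/16 + 29·e^(-1)·(x + 1)^5/240 + 47·e^(-1)·(x + 1)^6/1440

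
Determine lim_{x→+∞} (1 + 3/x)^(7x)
As x → +∞: write (1 + 3/x)^(7x) = ((1 + 3/x)^x)^7 → (e^3)^7 = e^21.
Limit = e^(21).

Final answer: e^(21)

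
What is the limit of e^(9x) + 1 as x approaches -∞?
Evaluate the dominant behaviour as x → -∞; each term tends to a finite value or vanishes.
Limit = 1.

Final answer: 1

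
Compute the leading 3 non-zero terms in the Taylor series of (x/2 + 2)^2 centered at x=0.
x^2/4 + 2·x + 4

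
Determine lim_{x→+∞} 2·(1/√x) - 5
Evaluate the dominant behaviour as x → +∞; each term tends to a finite value or vanishes.
Limit = -5.

Final answer: -5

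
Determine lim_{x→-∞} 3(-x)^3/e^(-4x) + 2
The quotient is an ∞/∞ indeterminate form as x → -∞.
Compare growth rates of the dominant terms (exponentials ≫ polynomials ≫ logarithms), or apply L'Hôpital's rule; the quotient → 0.
Adding the constant: 0 + 2 = 2. Limit = 2.

Final answer: 2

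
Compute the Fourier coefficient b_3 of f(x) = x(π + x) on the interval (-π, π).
b_3 = (1/π) ∫_{-π}^{π} f(x)·sin(3x) dx.
Evaluate the integral (use parity and integration by parts as needed): b_3 = 2·π/3.

Final answer: 2·π/3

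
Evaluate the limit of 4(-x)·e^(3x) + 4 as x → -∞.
The product is a 0·∞ indeterminate form at x → -∞.
Rewrite the product as 4(-x) / e^(-3x) (an ∞/∞ form) and apply L'Hôpital, or use the standard hierarchy e^(3|x|) ≫ |(-x)| as x → -∞.
The indeterminate product → 0, so the limit = 4.

Final answer: 4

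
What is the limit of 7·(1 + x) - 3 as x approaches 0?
Direct substitution at x = 0 gives 4.

Final answer: 4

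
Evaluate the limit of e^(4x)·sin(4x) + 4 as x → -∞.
Evaluate the dominant behaviour as x → -∞; each term tends to a finite value or vanishes.
Limit = 4.

Final answer: 4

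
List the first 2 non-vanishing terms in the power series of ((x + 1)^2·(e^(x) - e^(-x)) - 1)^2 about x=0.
1 - 4·x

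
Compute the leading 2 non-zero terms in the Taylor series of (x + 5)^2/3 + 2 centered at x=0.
10·x/3 + 31/3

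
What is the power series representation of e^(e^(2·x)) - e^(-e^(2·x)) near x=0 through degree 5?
x^5·(8·e^(-1)/15 + 208·e/15) + x^4·(-2·e^(-1)/3 + 10·e) + x^3·(-4·e^(-1)/3 + 20·e/3) + 4·e·x^2 + x·(2·e^(-1) + 2·e) - e^(-1) + e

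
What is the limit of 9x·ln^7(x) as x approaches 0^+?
This is a 0·∞ indeterminate form at x → 0⁺.
Rewrite the product as 9·ln^7(x) / x^(-1) and apply L'Hôpital, or use the standard hierarchy x^(-1) ≫ |ln x|^7 as x → 0⁺.
The indeterminate product → 0, so the limit = 0.

Final answer: 0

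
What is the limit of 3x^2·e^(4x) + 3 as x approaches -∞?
The product is a 0·∞ indeterminate form at x → -∞.
Rewrite the product as 3x^2 / e^(-4x) (an ∞/∞ form) and apply L'Hôpital, or use the standard hierarchy e^(4|x|) ≫ |x^2| as x → -∞.
The indeterminate product → 0, so the limit = 3.

Final answer: 3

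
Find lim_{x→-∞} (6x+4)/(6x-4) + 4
Evaluate the dominant behaviour as x → -∞; each term tends to a finite value or vanishes.
Limit = 5.

Final answer: 5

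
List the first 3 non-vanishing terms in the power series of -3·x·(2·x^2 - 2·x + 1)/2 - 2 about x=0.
3·x^2 - 3·x/2 - 2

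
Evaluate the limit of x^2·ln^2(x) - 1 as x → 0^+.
The product is a 0·∞ indeterminate form at x → 0⁺.
Rewrite the product as ln^2(x) / x^(-2) and apply L'Hôpital, or use the standard hierarchy x^(-2) ≫ |ln x|^2 as x → 0⁺.
The indeterminate product → 0, so the limit = -1.

Final answer: -1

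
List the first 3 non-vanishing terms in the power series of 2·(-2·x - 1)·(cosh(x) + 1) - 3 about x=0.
-x^2 - 8·x - 7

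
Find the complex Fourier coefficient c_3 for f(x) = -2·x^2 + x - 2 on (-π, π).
Compute the real Fourier coefficients first: a_3 = 8/9, b_3 = 2/3.
Then c_3 = (a_3 − i·b_3)/2 = 4/9 - i/3.

Final answer: 4/9 - i/3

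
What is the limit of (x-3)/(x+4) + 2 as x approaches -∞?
Evaluate the dominant behaviour as x → -∞; each term tends to a finite value or vanishes.
Limit = 3.

Final answer: 3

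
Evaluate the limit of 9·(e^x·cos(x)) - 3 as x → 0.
Direct substitution at x = 0 gives 6.

Final answer: 6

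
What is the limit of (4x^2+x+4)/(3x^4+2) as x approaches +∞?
This is an ∞/∞ indeterminate form as x → +∞.
Divide numerator and denominator by x^4 and let the lower-order terms vanish; the numerator's degree 2 is below the denominator's degree 4, so the quotient → 0.
Limit = 0.

Final answer: 0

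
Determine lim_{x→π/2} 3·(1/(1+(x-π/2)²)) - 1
Direct substitution at x = π/2 gives 2.

Final answer: 2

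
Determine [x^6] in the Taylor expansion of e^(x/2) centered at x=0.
Expand to order 6: e^(x/2) = x^6/46080 + x^5/3840 + x^4/384 + x^3/48 + x^2/8 + x/2 + 1 + O(x^7).
The coefficient of x^6 is 1/46080.

Final answer: 1/46080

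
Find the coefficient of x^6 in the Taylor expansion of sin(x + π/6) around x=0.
Expand to order 6: sin(x + π/6) = -x^6/1440 + √(3)·x^5/240 + x^4/48 - √(3)·x^3/12 - x^2/4 + √(3)·x/2 + 1/2 + O(x^7).
The coefficient of x^6 is -1/1440.

Final answer: -1/1440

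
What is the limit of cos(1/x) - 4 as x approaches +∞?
Evaluate the dominant behaviour as x → +∞; each term tends to a finite value or vanishes.
Limit = -3.

Final answer: -3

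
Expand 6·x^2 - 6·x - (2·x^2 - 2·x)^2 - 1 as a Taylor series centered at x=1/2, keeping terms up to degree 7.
-11/4 + 8·(x - 1/2)^2 - 4·(x - 1/2)^4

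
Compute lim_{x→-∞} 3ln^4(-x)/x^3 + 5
The quotient is an ∞/∞ indeterminate form as x → -∞.
Compare growth rates of the dominant terms (exponentials ≫ polynomials ≫ logarithms), or apply L'Hôpital's rule; the quotient → 0.
Adding the constant: 0 + 5 = 5. Limit = 5.

Final answer: 5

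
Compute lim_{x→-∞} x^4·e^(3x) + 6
The product is a 0·∞ indeterminate form at x → -∞.
Rewrite the product as x^4 / e^(-3x) (an ∞/∞ form) and apply L'Hôpital, or use the standard hierarchy e^(3|x|) ≫ |x^4| as x → -∞.
The indeterminate product → 0, so the limit = 6.

Final answer: 6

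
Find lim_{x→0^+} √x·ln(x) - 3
The product is a 0·∞ indeterminate form at x → 0⁺.
Rewrite the product as ln(x) / x^(-1/2) and apply L'Hôpital, or use the standard hierarchy x^(-1/2) ≫ |ln x| as x → 0⁺.
The indeterminate product → 0, so the limit = -3.

Final answer: -3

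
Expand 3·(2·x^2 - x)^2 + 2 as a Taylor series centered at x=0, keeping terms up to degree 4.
12·x^4 - 12·x^3 + 3·x^2 + 2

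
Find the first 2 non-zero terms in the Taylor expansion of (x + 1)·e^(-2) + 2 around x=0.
x·e^(-2) + e^(-2) + 2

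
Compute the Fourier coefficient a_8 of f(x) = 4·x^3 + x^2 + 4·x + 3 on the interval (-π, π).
a_8 = (1/π) ∫_{-π}^{π} f(x)·cos(8x) dx.
Evaluate the integral (use parity and integration by parts as needed): a_8 = 1/16.

Final answer: 1/16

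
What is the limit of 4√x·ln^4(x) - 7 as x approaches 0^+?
The product is a 0·∞ indeterminate form at x → 0⁺.
Rewrite the product as 4·ln^4(x) / x^(-1/2) and apply L'Hôpital, or use the standard hierarchy x^(-1/2) ≫ |ln x|^4 as x → 0⁺.
The indeterminate product → 0, so the limit = -7.

Final answer: -7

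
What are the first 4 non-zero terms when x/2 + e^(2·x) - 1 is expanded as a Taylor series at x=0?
2·x^4/3 + 4·x^3/3 + 2·x^2 + 5·x/2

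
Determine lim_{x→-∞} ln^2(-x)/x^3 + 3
The quotient is an ∞/∞ indeterminate form as x → -∞.
Compare growth rates of the dominant terms (exponentials ≫ polynomials ≫ logarithms), or apply L'Hôpital's rule; the quotient → 0.
Adding the constant: 0 + 3 = 3. Limit = 3.

Final answer: 3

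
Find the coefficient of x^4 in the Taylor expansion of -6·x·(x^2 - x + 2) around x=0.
Expand to order 4: -6·x·(x^2 - x + 2) = -6·x^3 + 6·x^2 - 12·x + O(x^5).
The coefficient of x^4 is 0.

Final answer: 0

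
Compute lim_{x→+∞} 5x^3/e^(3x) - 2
The quotient is an ∞/∞ indeterminate form as x → +∞.
The exponential denominator e^(3x) dominates the polynomial numerator (e^x ≫ x^3 as x → ∞), so the quotient → 0.
Adding the constant: 0 - 2 = -2. Limit = -2.

Final answer: -2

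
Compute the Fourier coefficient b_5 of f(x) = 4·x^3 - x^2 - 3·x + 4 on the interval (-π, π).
b_5 = (1/π) ∫_{-π}^{π} f(x)·sin(5x) dx.
Evaluate the integral (use parity and integration by parts as needed): b_5 = -198/125 + 8·π^2/5.

Final answer: -198/125 + 8·π^2/5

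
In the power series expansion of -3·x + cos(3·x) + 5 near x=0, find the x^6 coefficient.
Expand to order 6: -3·x + cos(3·x) + 5 = -81·x^6/80 + 27·x^4/8 - 9·x^2/2 - 3·x + 6 + O(x^7).
The coefficient of x^6 is -81/80.

Final answer: -81/80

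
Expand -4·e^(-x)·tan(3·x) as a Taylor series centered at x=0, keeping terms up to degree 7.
-226141·x^7/420 + 1357·x^6/10 - 1481·x^5/10 + 38·x^4 - 42·x^3 + 12·x^2 - 12·x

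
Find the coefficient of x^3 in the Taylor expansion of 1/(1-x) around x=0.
Expand to order 3: 1/(1-x) = x^3 + x^2 + x + 1 + O(x^4).
The coefficient of x^3 is 1.

Final answer: 1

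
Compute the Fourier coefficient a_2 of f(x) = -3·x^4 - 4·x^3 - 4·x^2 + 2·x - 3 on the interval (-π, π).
a_2 = (1/π) ∫_{-π}^{π} f(x)·cos(2x) dx.
Evaluate the integral (use parity and integration by parts as needed): a_2 = 5 - 6·π^2.

Final answer: 5 - 6·π^2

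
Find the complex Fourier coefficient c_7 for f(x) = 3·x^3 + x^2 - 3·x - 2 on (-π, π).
Compute the real Fourier coefficients first: a_7 = -4/49, b_7 = -330/343 + 6·π^2/7.
Then c_7 = (a_7 − i·b_7)/2 = -2/49 - 3·i·π^2/7 + 165·i/343.

Final answer: -2/49 - 3·i·π^2/7 + 165·i/343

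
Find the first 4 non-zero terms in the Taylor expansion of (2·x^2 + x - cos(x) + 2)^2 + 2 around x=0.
5·x^3 + 6·x^2 + 2·x + 3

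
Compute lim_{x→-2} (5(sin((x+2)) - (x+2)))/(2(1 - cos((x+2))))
Both numerator and denominator → 0 as x → -2; this is a 0/0 indeterminate form.
Expand each to leading order near x = -2: numerator ~ -5·(x + 2)^3/6, denominator ~ (x + 2)^2.
The limit of the ratio is 0.

Final answer: 0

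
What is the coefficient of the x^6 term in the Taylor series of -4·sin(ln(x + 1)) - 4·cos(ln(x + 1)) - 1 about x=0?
Expand to order 6: -4·sin(ln(x + 1)) - 4·cos(ln(x + 1)) - 1 = 5·x^6/9 - x^5 + 5·x^4/3 - 8·x^3/3 + 4·x^2 - 4·x - 5 + O(x^7).
The coefficient of x^6 is 5/9.

Final answer: 5/9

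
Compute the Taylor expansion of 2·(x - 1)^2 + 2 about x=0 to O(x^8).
2·x^2 - 4·x + 4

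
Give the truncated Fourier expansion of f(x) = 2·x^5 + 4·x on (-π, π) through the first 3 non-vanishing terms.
(-80·π^2 + 4·π^4 + 488)·sin(x) + (-2·π^4 - 19 + 10·π^2)·sin(2·x) + (-80·π^2/27 + 376/81 + 4·π^4/3)·sin(3·x)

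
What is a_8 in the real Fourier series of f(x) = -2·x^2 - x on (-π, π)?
a_8 = (1/π) ∫_{-π}^{π} f(x)·cos(8x) dx.
Evaluate the integral (use parity and integration by parts as needed): a_8 = -1/8.

Final answer: -1/8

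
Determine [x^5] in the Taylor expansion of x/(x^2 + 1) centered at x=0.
Expand to order 5: x/(x^2 + 1) = x^5 - x^3 + x + O(x^6).
The coefficient of x^5 is 1.

Final answer: 1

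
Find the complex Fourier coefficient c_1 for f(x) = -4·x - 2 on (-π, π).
Compute the real Fourier coefficients first: a_1 = 0, b_1 = -8.
Then c_1 = (a_1 − i·b_1)/2 = 4·i.

Final answer: 4·i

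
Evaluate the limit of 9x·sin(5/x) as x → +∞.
As x → +∞: let u = 5/x → 0⁺; then 9·x·sin(5/x) = 9·5·sin(u)/u → 9·5·1 = 45.
Limit = 45.

Final answer: 45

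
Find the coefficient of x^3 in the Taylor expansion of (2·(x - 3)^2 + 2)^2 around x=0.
Expand to order 3: (2·(x - 3)^2 + 2)^2 = -48·x^3 + 224·x^2 - 480·x + 400 + O(x^4).
The coefficient of x^3 is -48.

Final answer: -48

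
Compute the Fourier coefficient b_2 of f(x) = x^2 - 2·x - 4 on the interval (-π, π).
b_2 = (1/π) ∫_{-π}^{π} f(x)·sin(2x) dx.
Evaluate the integral (use parity and integration by parts as needed): b_2 = 2.

Final answer: 2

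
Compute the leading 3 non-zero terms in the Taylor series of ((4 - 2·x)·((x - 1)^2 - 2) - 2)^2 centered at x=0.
-60·x^2 + 72·x + 36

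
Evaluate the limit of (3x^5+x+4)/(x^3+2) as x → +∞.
This is an ∞/∞ indeterminate form as x → +∞.
Divide numerator and denominator by x^5 and let the lower-order terms vanish; the numerator's degree 5 exceeds the denominator's degree 3, so the quotient diverges.
Limit = ∞.

Final answer: ∞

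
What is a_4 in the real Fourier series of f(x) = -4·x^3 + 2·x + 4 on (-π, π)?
a_4 = (1/π) ∫_{-π}^{π} f(x)·cos(4x) dx.
Evaluate the integral (use parity and integration by parts as needed): a_4 = 0.

Final answer: 0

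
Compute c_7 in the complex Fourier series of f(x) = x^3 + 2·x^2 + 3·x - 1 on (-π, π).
Compute the real Fourier coefficients first: a_7 = -8/49, b_7 = 282/343 + 2·π^2/7.
Then c_7 = (a_7 − i·b_7)/2 = -4/49 - i·π^2/7 - 141·i/343.

Final answer: -4/49 - i·π^2/7 - 141·i/343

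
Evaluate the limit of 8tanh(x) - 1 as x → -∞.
Evaluate the dominant behaviour as x → -∞; each term tends to a finite value or vanishes.
Limit = -9.

Final answer: -9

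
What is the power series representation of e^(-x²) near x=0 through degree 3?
1 - x^2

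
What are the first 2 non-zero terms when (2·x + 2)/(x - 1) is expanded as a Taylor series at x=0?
-4·x - 2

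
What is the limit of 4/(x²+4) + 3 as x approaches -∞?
Evaluate the dominant behaviour as x → -∞; each term tends to a finite value or vanishes.
Limit = 3.

Final answer: 3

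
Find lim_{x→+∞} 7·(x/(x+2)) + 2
Evaluate the dominant behaviour as x → +∞; each term tends to a finite value or vanishes.
Limit = 9.

Final answer: 9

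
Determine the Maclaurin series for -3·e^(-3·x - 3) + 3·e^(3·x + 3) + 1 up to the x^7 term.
x^7·(729·e^(-3)/560 + 729·e^(3)/560) + x^6·(-243·e^(-3)/80 + 243·e^(3)/80) + x^5·(243·e^(-3)/40 + 243·e^(3)/40) + x^4·(-81·e^(-3)/8 + 81·e^(3)/8) + x^3·(27·e^(-3)/2 + 27·e^(3)/2) + x^2·(-27·e^(-3)/2 + 27·e^(3)/2) + x·(9·e^(-3) + 9·e^(3)) - 3·e^(-3) + 1 + 3·e^(3)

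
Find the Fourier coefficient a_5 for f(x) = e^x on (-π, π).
a_5 = (1/π) ∫_{-π}^{π} f(x)·cos(5x) dx.
Evaluate the integral (use parity and integration by parts as needed): a_5 = (1 - e^(2·π))·e^(-π)/(26·π).

Final answer: (1 - e^(2·π))·e^(-π)/(26·π)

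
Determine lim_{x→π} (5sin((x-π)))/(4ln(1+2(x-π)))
Both numerator and denominator → 0 as x → π; this is a 0/0 indeterminate form.
Expand each to leading order near x = π: numerator ~ 5·(x - π), denominator ~ 8·(x - π).
The limit of the ratio is 5/8.

Final answer: 5/8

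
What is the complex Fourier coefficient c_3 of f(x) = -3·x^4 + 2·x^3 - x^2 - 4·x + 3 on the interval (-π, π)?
Compute the real Fourier coefficients first: a_3 = -4/3 + 8·π^2/3, b_3 = -32/9 + 4·π^2/3.
Then c_3 = (a_3 − i·b_3)/2 = -2/3 + 4·π^2/3 - 2·i·π^2/3 + 16·i/9.

Final answer: -2/3 + 4·π^2/3 - 2·i·π^2/3 + 16·i/9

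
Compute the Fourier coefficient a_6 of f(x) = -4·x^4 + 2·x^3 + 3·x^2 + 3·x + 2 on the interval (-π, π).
a_6 = (1/π) ∫_{-π}^{π} f(x)·cos(6x) dx.
Evaluate the integral (use parity and integration by parts as needed): a_6 = 13/27 - 8·π^2/9.

Final answer: 13/27 - 8·π^2/9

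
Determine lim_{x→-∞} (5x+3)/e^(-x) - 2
The quotient is an ∞/∞ indeterminate form as x → -∞.
Compare growth rates of the dominant terms (exponentials ≫ polynomials ≫ logarithms), or apply L'Hôpital's rule; the quotient → 0.
Adding the constant: 0 - 2 = -2. Limit = -2.

Final answer: -2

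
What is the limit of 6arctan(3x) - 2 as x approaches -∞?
Evaluate the dominant behaviour as x → -∞; each term tends to a finite value or vanishes.
Limit = -3·π - 2.

Final answer: -3·π - 2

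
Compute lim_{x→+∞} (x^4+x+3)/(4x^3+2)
This is an ∞/∞ indeterminate form as x → +∞.
Divide numerator and denominator by x^4 and let the lower-order terms vanish; the numerator's degree 4 exceeds the denominator's degree 3, so the quotient diverges.
Limit = ∞.

Final answer: ∞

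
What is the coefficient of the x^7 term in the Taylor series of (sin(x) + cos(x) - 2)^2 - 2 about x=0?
Expand to order 7: (sin(x) + cos(x) - 2)^2 - 2 = -31·x^7/1260 + x^6/180 + 7·x^5/30 - x^4/6 - 2·x^3/3 + 2·x^2 - 2·x - 1 + O(x^8).
The coefficient of x^7 is -31/1260.

Final answer: -31/1260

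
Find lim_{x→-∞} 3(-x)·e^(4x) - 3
The product is a 0·∞ indeterminate form at x → -∞.
Rewrite the product as 3(-x) / e^(-4x) (an ∞/∞ form) and apply L'Hôpital, or use the standard hierarchy e^(4|x|) ≫ |(-x)| as x → -∞.
The indeterminate product → 0, so the limit = -3.

Final answer: -3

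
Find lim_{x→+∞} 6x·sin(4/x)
As x → +∞: let u = 4/x → 0⁺; then 6·x·sin(4/x) = 6·4·sin(u)/u → 6·4·1 = 24.
Limit = 24.

Final answer: 24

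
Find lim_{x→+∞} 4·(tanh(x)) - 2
Evaluate the dominant behaviour as x → +∞; each term tends to a finite value or vanishes.
Limit = 2.

Final answer: 2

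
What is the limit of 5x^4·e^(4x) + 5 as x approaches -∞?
The product is a 0·∞ indeterminate form at x → -∞.
Rewrite the product as 5x^4 / e^(-4x) (an ∞/∞ form) and apply L'Hôpital, or use the standard hierarchy e^(4|x|) ≫ |x^4| as x → -∞.
The indeterminate product → 0, so the limit = 5.

Final answer: 5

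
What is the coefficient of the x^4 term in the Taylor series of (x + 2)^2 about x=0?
Expand to order 4: (x + 2)^2 = x^2 + 4·x + 4 + O(x^5).
The coefficient of x^4 is 0.

Final answer: 0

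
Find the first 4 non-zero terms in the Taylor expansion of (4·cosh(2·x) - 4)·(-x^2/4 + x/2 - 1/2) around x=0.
4·x^5/3 - 10·x^4/3 + 4·x^3 - 4·x^2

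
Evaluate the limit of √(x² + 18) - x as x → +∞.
This is an ∞ − ∞ indeterminate form.
Multiply and divide by the conjugate √(x²+18) + x; the x² terms cancel, leaving 18/(√(x²+18)+x) → 0.
Limit = 0.

Final answer: 0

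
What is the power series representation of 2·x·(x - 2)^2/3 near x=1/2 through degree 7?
3/4 + (x - 1/2)/2 - 5·(x - 1/2)^2/3 + 2·(x - 1/2)^3/3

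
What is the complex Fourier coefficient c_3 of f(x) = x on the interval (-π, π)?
Compute the real Fourier coefficients first: a_3 = 0, b_3 = 2/3.
Then c_3 = (a_3 − i·b_3)/2 = -i/3.

Final answer: -i/3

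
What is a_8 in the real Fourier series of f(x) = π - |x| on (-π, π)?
a_8 = (1/π) ∫_{-π}^{π} f(x)·cos(8x) dx.
Evaluate the integral (use parity and integration by parts as needed): a_8 = 0.

Final answer: 0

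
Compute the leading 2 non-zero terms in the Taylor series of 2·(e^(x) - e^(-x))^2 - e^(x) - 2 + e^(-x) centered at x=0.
-2·x - 2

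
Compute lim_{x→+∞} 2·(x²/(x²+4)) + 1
Evaluate the dominant behaviour as x → +∞; each term tends to a finite value or vanishes.
Limit = 3.

Final answer: 3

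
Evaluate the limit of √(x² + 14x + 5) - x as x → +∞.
This is an ∞ − ∞ indeterminate form.
Multiply and divide by the conjugate √(x²+14x + 5) + x; the x² terms cancel, leaving (14x + 5)/(√(x²+14x + 5)+x) → 14/2 = 7.
Limit = 7.

Final answer: 7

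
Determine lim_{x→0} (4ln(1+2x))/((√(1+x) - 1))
Both numerator and denominator → 0 as x → 0; this is a 0/0 indeterminate form.
Expand each to leading order near x = 0: numerator ~ 8·x, denominator ~ x/2.
The limit of the ratio is 16.

Final answer: 16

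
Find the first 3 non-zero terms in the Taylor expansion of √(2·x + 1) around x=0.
-x^2/2 + x + 1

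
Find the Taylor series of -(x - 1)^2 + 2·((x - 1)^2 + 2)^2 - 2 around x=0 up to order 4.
2·x^4 - 8·x^3 + 19·x^2 - 22·x + 15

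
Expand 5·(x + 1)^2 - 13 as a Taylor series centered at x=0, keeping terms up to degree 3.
5·x^2 + 10·x - 8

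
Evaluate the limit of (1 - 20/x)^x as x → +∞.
As x → +∞: this is the defining limit (1 - 20/x)^x → e^(-20).
Limit = e^(-20).

Final answer: e^(-20)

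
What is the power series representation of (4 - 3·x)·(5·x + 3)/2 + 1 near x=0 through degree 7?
-15·x^2/2 + 11·x/2 + 7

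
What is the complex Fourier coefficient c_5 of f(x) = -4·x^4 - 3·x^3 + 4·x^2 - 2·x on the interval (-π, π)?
Compute the real Fourier coefficients first: a_5 = -592/625 + 32·π^2/25, b_5 = -6·π^2/5 - 64/125.
Then c_5 = (a_5 − i·b_5)/2 = -296/625 + 16·π^2/25 + 32·i/125 + 3·i·π^2/5.

Final answer: -296/625 + 16·π^2/25 + 32·i/125 + 3·i·π^2/5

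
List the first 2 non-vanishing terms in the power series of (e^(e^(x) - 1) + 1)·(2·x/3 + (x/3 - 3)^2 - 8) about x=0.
2 - 5·x/3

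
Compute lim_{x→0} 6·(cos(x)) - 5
Direct substitution at x = 0 gives 1.

Final answer: 1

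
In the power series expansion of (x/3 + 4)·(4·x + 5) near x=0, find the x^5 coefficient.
Expand to order 5: (x/3 + 4)·(4·x + 5) = 4·x^2/3 + 53·x/3 + 20 + O(x^6).
The coefficient of x^5 is 0.

Final answer: 0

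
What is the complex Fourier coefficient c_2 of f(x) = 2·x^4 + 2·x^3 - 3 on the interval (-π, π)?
Compute the real Fourier coefficients first: a_2 = -6 + 4·π^2, b_2 = 3 - 2·π^2.
Then c_2 = (a_2 − i·b_2)/2 = -3 + 2·π^2 - 3·i/2 + i·π^2.

Final answer: -3 + 2·π^2 - 3·i/2 + i·π^2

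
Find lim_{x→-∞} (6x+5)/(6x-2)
Evaluate the dominant behaviour as x → -∞; each term tends to a finite value or vanishes.
Limit = 1.

Final answer: 1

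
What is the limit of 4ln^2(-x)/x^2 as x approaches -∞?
This is an ∞/∞ indeterminate form as x → -∞.
Compare growth rates of the dominant terms (exponentials ≫ polynomials ≫ logarithms), or apply L'Hôpital's rule; the quotient → 0.
Limit = 0.

Final answer: 0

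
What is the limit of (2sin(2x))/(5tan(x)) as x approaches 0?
Both numerator and denominator → 0 as x → 0; this is a 0/0 indeterminate form.
Expand each to leading order near x = 0: numerator ~ 4·x, denominator ~ 5·x.
The limit of the ratio is 4/5.

Final answer: 4/5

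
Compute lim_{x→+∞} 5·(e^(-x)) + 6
Evaluate the dominant behaviour as x → +∞; each term tends to a finite value or vanishes.
Limit = 6.

Final answer: 6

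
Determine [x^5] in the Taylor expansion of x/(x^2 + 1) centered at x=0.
Expand to order 5: x/(x^2 + 1) = x^5 - x^3 + x + O(x^6).
The coefficient of x^5 is 1.

Final answer: 1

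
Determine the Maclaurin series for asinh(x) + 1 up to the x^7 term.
-5·x^7/112 + 3·x^5/40 - x^3/6 + x + 1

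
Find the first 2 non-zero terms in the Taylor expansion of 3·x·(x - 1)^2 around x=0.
-6·x^2 + 3·x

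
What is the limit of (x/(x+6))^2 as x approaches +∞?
As x → +∞: x/(x+6) = 1/(1 + 6/x) → 1, and the 2nd power of a limit-1 base also → 1.
Limit = 1.

Final answer: 1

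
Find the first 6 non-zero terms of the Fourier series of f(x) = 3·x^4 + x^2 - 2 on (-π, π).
(140 - 24·π^2)·cos(x) + (-8 + 6·π^2)·cos(2·x) + (4/3 - 8·π^2/3)·cos(3·x) + (-5/16 + 3·π^2/2)·cos(4·x) + (44/625 - 24·π^2/25)·cos(5·x) - 2 + π^2/3 + 3·π^4/5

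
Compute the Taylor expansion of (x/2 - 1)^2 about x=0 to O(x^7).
x^2/4 - x + 1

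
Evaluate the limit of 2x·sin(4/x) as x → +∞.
As x → +∞: let u = 4/x → 0⁺; then 2·x·sin(4/x) = 2·4·sin(u)/u → 2·4·1 = 8.
Limit = 8.

Final answer: 8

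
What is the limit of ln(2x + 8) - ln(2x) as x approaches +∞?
This is an ∞ − ∞ indeterminate form.
Combine the logarithms: ln(2x+8) − ln(2x) = ln((2x+8)/(2x)) = ln(1 + 8/(2x)) → ln(1) = 0.
Limit = 0.

Final answer: 0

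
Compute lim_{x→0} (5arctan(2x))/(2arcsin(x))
Both numerator and denominator → 0 as x → 0; this is a 0/0 indeterminate form.
Expand each to leading order near x = 0: numerator ~ 10·x, denominator ~ 2·x.
The limit of the ratio is 5.

Final answer: 5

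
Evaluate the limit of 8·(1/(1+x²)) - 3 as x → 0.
Direct substitution at x = 0 gives 5.

Final answer: 5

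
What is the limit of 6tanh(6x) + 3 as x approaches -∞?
Evaluate the dominant behaviour as x → -∞; each term tends to a finite value or vanishes.
Limit = -3.

Final answer: -3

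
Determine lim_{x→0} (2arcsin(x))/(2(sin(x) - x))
Both numerator and denominator → 0 as x → 0; this is a 0/0 indeterminate form.
Expand each to leading order near x = 0: numerator ~ 2·x, denominator ~ -x^3/3.
The limit of the ratio is -∞.

Final answer: -∞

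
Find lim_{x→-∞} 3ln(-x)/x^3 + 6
The quotient is an ∞/∞ indeterminate form as x → -∞.
Compare growth rates of the dominant terms (exponentials ≫ polynomials ≫ logarithms), or apply L'Hôpital's rule; the quotient → 0.
Adding the constant: 0 + 6 = 6. Limit = 6.

Final answer: 6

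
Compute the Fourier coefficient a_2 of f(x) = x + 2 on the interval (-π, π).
a_2 = (1/π) ∫_{-π}^{π} f(x)·cos(2x) dx.
Evaluate the integral (use parity and integration by parts as needed): a_2 = 0.

Final answer: 0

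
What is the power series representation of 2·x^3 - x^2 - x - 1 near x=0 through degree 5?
2·x^3 - x^2 - x - 1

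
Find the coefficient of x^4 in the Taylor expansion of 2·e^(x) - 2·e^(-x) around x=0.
Expand to order 4: 2·e^(x) - 2·e^(-x) = 2·x^3/3 + 4·x + O(x^5).
The coefficient of x^4 is 0.

Final answer: 0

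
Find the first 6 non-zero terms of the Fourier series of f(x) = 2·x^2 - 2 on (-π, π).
-8·cos(x) + 2·cos(2·x) - 8·cos(3·x)/9 + cos(4·x)/2 - 8·cos(5·x)/25 - 2 + 2·π^2/3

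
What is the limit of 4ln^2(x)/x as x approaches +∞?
This is an ∞/∞ indeterminate form as x → +∞.
The polynomial denominator x dominates the logarithmic numerator (any positive power of x ≫ ln^2(x) as x → ∞), so the quotient → 0.
Limit = 0.

Final answer: 0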